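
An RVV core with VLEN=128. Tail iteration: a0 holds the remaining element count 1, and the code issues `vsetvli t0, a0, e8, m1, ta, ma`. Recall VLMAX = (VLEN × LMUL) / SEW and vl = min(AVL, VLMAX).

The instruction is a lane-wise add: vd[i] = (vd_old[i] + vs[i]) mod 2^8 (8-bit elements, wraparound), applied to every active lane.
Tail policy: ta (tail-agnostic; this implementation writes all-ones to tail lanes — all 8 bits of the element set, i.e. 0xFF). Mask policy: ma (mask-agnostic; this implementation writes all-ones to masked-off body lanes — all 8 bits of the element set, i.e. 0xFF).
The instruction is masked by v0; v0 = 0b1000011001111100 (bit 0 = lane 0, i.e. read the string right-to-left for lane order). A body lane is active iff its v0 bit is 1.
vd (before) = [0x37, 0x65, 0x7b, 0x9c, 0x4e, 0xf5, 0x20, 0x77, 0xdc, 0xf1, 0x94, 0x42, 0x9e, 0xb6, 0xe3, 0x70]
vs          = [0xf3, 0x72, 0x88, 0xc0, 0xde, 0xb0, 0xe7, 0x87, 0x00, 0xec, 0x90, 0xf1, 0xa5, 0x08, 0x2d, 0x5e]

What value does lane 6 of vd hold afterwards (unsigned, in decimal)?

vd[6] = 255

VLMAX = (128 × 1) / 8 = 16 lanes
AVL=1 ≤ VLMAX=16, so vl = 1
vd[0] mask-off/ones -> 0xff
vd[1] tail/ones -> 0xff
vd[2] tail/ones -> 0xff
vd[3] tail/ones -> 0xff
vd[4] tail/ones -> 0xff
vd[5] tail/ones -> 0xff
vd[6] tail/ones -> 0xff
vd[7] tail/ones -> 0xff
vd[8] tail/ones -> 0xff
vd[9] tail/ones -> 0xff
vd[10] tail/ones -> 0xff
vd[11] tail/ones -> 0xff
vd[12] tail/ones -> 0xff
vd[13] tail/ones -> 0xff
vd[14] tail/ones -> 0xff
vd[15] tail/ones -> 0xff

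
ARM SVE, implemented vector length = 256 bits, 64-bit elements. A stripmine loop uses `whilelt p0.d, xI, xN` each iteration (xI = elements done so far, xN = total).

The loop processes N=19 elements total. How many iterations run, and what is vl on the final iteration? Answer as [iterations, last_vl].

register lanes = 256/64 = 4
iterations = ceil(19/4) = 5; final-pass vl = 3

[iterations, last_vl] = [5, 3]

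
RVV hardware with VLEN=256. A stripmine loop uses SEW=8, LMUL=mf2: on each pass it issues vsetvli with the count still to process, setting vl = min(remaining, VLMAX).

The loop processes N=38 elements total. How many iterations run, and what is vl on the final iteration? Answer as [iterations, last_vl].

[iterations, last_vl] = [3, 6]

VLMAX = (256 × 1/2) / 8 = 16 lanes
38 elements at 16/iter → 3 passes, remainder 6 on the last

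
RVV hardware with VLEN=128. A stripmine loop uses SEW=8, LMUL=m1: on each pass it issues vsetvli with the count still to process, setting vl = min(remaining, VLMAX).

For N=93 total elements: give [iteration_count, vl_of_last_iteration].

lanes per group: 128·1/8 = 16
N=93: ⌈93/16⌉ = 6 iters; last vl = 93 − 5×16 = 13

[iterations, last_vl] = [6, 13]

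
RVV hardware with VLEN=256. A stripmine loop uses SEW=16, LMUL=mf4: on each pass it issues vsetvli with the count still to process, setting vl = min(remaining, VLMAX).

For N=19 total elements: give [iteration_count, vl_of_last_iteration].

lanes per group: 256·1/4/16 = 4
iterations = ceil(19/4) = 5; final-pass vl = 3

[iterations, last_vl] = [5, 3]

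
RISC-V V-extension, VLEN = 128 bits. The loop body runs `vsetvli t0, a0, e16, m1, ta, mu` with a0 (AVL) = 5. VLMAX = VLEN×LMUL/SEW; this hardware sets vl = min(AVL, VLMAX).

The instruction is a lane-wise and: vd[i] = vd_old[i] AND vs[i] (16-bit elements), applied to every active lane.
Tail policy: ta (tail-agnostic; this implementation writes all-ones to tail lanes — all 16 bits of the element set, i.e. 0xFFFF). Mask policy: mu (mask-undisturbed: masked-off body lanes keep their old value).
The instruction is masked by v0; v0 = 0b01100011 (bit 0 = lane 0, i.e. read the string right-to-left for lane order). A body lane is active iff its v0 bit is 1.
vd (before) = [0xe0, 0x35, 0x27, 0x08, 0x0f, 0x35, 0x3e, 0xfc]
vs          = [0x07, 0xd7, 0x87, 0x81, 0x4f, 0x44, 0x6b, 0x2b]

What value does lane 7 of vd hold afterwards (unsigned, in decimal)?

vd[7] = 65535

VLMAX = VLEN×LMUL/SEW = 128×1/16 = 8
AVL=5 ≤ VLMAX=8, so vl = 5
  i=0: and(0xe0,0x07) → 0
  i=1: and(0x35,0xd7) → 21
  i=2: mask-off/keep → 39
  i=3: mask-off/keep → 8
  i=4: mask-off/keep → 15
  i=5: tail/ones → 65535
  i=6: tail/ones → 65535
  i=7: tail/ones → 65535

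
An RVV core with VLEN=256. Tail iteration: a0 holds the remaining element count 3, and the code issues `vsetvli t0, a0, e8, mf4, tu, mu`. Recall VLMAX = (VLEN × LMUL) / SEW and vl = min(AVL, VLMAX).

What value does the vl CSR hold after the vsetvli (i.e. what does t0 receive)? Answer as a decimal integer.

VLMAX = (256 × 1/4) / 8 = 8 lanes
vl ← min(3, 8) = 3

vl = 3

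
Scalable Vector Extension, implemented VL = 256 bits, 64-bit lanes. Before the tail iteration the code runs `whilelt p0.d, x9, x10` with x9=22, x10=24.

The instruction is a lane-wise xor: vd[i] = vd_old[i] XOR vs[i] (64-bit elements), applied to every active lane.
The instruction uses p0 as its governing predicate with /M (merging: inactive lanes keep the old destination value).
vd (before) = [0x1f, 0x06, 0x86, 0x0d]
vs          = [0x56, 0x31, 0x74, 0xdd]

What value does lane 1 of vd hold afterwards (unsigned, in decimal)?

lane count: 256 div 64 = 4
p0[j] = (22+j < 24); true for j=0..1 → 2 lanes set
vd[0] xor(0x1f,0x56) -> 0x49
vd[1] xor(0x06,0x31) -> 0x37
vd[2] tail/keep -> 0x86
vd[3] tail/keep -> 0x0d

vd[1] = 55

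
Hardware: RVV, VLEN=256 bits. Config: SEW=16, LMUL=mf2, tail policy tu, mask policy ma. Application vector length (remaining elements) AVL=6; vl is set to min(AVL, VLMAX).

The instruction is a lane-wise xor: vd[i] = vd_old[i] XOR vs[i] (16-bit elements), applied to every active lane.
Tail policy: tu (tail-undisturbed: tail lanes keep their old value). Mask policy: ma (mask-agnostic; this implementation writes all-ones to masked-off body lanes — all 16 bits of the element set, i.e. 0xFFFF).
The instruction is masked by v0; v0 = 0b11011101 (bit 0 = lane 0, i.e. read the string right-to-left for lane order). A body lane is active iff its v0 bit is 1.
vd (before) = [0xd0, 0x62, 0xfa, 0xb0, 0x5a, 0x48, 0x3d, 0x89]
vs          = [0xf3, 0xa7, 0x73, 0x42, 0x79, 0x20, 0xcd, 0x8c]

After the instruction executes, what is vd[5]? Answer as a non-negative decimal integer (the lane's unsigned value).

VLMAX = (256 × 1/2) / 16 = 8 lanes
AVL=6 ≤ VLMAX=8, so vl = 6
lane  0: xor(0xd0,0xf3) ⇒ 0x23
lane  1: mask-off/ones ⇒ 0xffff
lane  2: xor(0xfa,0x73) ⇒ 0x89
lane  3: xor(0xb0,0x42) ⇒ 0xf2
lane  4: xor(0x5a,0x79) ⇒ 0x23
lane  5: mask-off/ones ⇒ 0xffff
lane  6: tail/keep ⇒ 0x3d
lane  7: tail/keep ⇒ 0x89

vd[5] = 65535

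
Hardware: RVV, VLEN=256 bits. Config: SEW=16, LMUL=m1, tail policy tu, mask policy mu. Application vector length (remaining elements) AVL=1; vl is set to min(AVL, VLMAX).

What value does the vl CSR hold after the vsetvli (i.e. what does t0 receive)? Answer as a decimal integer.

vl = 1

VLMAX = (256 × 1) / 16 = 16 lanes
vl = min(AVL, VLMAX) = min(1, 16) = 1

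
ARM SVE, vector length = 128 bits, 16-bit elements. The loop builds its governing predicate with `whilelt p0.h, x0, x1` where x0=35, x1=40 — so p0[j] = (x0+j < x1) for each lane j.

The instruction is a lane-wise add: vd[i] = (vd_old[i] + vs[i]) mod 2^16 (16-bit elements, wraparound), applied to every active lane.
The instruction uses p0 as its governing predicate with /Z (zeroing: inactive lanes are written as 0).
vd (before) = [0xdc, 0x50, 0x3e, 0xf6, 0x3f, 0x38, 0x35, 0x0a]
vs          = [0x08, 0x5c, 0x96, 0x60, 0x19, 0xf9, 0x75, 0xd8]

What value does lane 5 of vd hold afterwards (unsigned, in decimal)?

lane count: 128 div 16 = 8
whilelt: lane j active iff 35+j < 40 → j < 5 → 5 active
[0] add(0xdc,0x08) = 0xe4
[1] add(0x50,0x5c) = 0xac
[2] add(0x3e,0x96) = 0xd4
[3] add(0xf6,0x60) = 0x156
[4] add(0x3f,0x19) = 0x58
[5] tail/zero = 0x00
[6] tail/zero = 0x00
[7] tail/zero = 0x00

vd[5] = 0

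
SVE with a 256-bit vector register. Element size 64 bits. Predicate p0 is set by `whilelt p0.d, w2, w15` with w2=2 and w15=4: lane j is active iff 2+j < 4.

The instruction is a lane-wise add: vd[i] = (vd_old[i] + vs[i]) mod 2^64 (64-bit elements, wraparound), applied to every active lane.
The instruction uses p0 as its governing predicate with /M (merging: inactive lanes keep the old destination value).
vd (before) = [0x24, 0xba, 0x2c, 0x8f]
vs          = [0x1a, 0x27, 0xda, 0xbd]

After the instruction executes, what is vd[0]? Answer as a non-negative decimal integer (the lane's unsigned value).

lane count: 256 div 64 = 4
active while 2+j < 4, i.e. j ∈ [0,2) capped at 4 ⇒ 2
lane  0: add(0x24,0x1a) ⇒ 0x3e
lane  1: add(0xba,0x27) ⇒ 0xe1
lane  2: tail/keep ⇒ 0x2c
lane  3: tail/keep ⇒ 0x8f

vd[0] = 62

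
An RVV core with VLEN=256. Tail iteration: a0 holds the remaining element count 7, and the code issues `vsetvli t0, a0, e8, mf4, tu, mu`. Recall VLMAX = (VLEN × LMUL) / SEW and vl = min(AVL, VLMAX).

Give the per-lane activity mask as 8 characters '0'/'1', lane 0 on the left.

lanes per group: 256·1/4/8 = 8
AVL=7 ≤ VLMAX=8, so vl = 7
bits (lane 0 leftmost): 11111110

predicate = 11111110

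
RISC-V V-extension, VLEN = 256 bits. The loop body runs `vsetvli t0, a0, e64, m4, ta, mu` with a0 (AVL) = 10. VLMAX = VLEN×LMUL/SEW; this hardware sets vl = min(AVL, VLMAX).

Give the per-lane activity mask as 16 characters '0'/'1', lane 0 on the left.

VLMAX = (256 × 4) / 64 = 16 lanes
vl ← min(10, 16) = 10
bits (lane 0 leftmost): 1111111111000000

predicate = 1111111111000000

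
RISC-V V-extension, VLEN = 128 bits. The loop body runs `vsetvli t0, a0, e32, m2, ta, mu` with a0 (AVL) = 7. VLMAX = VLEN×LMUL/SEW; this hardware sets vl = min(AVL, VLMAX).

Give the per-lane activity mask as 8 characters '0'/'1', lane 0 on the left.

predicate = 11111110

VLMAX = VLEN×LMUL/SEW = 128×2/32 = 8
AVL=7 ≤ VLMAX=8, so vl = 7
bits (lane 0 leftmost): 11111110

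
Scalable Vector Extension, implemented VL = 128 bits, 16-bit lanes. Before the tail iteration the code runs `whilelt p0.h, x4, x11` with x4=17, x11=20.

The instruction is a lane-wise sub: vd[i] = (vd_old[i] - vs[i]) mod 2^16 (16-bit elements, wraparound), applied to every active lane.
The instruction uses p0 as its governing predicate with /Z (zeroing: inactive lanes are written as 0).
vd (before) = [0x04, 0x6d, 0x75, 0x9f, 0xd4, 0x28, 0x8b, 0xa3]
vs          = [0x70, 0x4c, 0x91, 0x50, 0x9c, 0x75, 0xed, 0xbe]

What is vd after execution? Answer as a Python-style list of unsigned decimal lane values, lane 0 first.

lane count: 128 div 16 = 8
whilelt: lane j active iff 17+j < 20 → j < 3 → 3 active
  i=0: sub(0x04,0x70) → 65428
  i=1: sub(0x6d,0x4c) → 33
  i=2: sub(0x75,0x91) → 65508
  i=3: tail/zero → 0
  i=4: tail/zero → 0
  i=5: tail/zero → 0
  i=6: tail/zero → 0
  i=7: tail/zero → 0

vd = [65428, 33, 65508, 0, 0, 0, 0, 0]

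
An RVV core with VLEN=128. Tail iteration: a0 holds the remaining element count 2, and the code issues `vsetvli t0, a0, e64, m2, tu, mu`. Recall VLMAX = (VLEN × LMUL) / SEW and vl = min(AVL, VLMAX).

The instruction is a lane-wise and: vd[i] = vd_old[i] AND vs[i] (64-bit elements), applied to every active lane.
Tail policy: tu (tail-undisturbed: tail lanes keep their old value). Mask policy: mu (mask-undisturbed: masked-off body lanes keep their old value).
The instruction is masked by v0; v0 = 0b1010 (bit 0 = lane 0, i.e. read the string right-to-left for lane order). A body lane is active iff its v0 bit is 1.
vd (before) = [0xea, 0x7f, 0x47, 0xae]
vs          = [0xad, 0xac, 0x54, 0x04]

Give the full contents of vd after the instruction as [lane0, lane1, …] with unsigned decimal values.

VLMAX = (128 × 2) / 64 = 4 lanes
AVL=2 ≤ VLMAX=4, so vl = 2
lane  0: mask-off/keep ⇒ 0xea
lane  1: and(0x7f,0xac) ⇒ 0x2c
lane  2: tail/keep ⇒ 0x47
lane  3: tail/keep ⇒ 0xae

vd = [234, 44, 71, 174]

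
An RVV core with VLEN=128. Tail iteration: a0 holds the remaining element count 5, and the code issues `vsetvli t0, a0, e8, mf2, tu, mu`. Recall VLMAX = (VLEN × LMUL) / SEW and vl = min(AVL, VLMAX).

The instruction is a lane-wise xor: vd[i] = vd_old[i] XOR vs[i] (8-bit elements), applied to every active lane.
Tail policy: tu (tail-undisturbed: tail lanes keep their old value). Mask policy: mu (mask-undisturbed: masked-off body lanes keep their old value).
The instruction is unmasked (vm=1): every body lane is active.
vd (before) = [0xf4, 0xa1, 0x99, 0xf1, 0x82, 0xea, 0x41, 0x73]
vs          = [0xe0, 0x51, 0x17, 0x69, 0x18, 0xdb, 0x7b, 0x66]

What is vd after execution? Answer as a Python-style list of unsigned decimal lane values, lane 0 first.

vd = [20, 240, 142, 152, 154, 234, 65, 115]

lanes per group: 128·1/2/8 = 8
vl = min(AVL, VLMAX) = min(5, 8) = 5
vd[0] xor(0xf4,0xe0) -> 0x14
vd[1] xor(0xa1,0x51) -> 0xf0
vd[2] xor(0x99,0x17) -> 0x8e
vd[3] xor(0xf1,0x69) -> 0x98
vd[4] xor(0x82,0x18) -> 0x9a
vd[5] tail/keep -> 0xea
vd[6] tail/keep -> 0x41
vd[7] tail/keep -> 0x73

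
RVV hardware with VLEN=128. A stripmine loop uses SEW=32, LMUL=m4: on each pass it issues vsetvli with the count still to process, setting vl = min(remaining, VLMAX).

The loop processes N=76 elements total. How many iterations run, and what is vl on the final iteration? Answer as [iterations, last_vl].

[iterations, last_vl] = [5, 12]

lanes per group: 128·4/32 = 16
76 elements at 16/iter → 5 passes, remainder 12 on the last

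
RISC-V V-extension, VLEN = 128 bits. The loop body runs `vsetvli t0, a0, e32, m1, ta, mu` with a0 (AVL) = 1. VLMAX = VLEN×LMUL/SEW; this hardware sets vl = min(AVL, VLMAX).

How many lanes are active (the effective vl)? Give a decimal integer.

vl = 1

lanes per group: 128·1/32 = 4
AVL=1 ≤ VLMAX=4, so vl = 1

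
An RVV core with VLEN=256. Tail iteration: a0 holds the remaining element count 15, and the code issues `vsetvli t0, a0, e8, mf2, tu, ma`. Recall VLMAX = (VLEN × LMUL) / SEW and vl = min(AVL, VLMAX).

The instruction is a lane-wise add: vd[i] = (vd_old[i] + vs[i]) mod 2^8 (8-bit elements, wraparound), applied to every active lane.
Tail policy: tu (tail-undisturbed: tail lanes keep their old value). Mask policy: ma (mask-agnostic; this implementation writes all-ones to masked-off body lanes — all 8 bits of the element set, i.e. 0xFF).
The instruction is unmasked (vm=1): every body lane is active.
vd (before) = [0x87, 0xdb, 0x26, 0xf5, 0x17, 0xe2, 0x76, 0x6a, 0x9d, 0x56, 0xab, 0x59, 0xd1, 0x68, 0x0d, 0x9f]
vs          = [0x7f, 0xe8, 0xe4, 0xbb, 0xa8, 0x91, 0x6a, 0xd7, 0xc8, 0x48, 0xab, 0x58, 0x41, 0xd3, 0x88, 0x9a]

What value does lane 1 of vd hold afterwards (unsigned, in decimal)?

vd[1] = 195

VLMAX = VLEN×LMUL/SEW = 256×1/2/8 = 16
AVL=15 ≤ VLMAX=16, so vl = 15
[0] add(0x87,0x7f) = 0x06
[1] add(0xdb,0xe8) = 0xc3
[2] add(0x26,0xe4) = 0x0a
[3] add(0xf5,0xbb) = 0xb0
[4] add(0x17,0xa8) = 0xbf
[5] add(0xe2,0x91) = 0x73
[6] add(0x76,0x6a) = 0xe0
[7] add(0x6a,0xd7) = 0x41
[8] add(0x9d,0xc8) = 0x65
[9] add(0x56,0x48) = 0x9e
[10] add(0xab,0xab) = 0x56
[11] add(0x59,0x58) = 0xb1
[12] add(0xd1,0x41) = 0x12
[13] add(0x68,0xd3) = 0x3b
[14] add(0x0d,0x88) = 0x95
[15] tail/keep = 0x9f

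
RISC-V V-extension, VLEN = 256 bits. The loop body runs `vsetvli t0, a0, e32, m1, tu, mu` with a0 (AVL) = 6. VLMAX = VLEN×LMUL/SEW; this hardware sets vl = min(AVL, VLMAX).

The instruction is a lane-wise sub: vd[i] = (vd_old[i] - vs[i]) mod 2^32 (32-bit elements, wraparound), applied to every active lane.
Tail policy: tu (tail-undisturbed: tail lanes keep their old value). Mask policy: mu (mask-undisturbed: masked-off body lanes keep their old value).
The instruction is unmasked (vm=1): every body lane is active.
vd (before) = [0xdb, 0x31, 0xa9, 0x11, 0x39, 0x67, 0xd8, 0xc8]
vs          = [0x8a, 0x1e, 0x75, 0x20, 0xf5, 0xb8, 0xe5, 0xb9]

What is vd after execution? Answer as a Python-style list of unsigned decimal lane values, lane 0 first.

lanes per group: 256·1/32 = 8
AVL=6 ≤ VLMAX=8, so vl = 6
[0] sub(0xdb,0x8a) = 0x51
[1] sub(0x31,0x1e) = 0x13
[2] sub(0xa9,0x75) = 0x34
[3] sub(0x11,0x20) = 0xfffffff1
[4] sub(0x39,0xf5) = 0xffffff44
[5] sub(0x67,0xb8) = 0xffffffaf
[6] tail/keep = 0xd8
[7] tail/keep = 0xc8

vd = [81, 19, 52, 4294967281, 4294967108, 4294967215, 216, 200]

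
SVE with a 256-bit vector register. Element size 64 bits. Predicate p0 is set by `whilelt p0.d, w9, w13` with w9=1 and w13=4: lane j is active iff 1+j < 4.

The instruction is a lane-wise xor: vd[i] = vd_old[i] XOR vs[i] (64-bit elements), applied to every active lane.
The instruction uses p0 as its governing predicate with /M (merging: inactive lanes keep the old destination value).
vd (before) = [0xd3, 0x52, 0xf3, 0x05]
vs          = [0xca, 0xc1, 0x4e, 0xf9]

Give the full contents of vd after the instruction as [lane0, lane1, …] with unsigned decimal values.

256-bit reg / 64-bit elem → 4 lanes
whilelt: lane j active iff 1+j < 4 → j < 3 → 3 active
lane  0: xor(0xd3,0xca) ⇒ 0x19
lane  1: xor(0x52,0xc1) ⇒ 0x93
lane  2: xor(0xf3,0x4e) ⇒ 0xbd
lane  3: tail/keep ⇒ 0x05

vd = [25, 147, 189, 5]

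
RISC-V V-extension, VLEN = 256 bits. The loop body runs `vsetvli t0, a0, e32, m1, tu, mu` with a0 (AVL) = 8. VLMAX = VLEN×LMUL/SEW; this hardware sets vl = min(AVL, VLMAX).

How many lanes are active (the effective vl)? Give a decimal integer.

vl = 8

lanes per group: 256·1/32 = 8
vl ← min(8, 8) = 8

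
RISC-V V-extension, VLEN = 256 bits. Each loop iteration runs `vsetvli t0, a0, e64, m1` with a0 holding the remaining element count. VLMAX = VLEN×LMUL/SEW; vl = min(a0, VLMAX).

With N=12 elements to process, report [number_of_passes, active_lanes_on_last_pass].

VLMAX = (256 × 1) / 64 = 4 lanes
iterations = ceil(12/4) = 3; final-pass vl = 4

[iterations, last_vl] = [3, 4]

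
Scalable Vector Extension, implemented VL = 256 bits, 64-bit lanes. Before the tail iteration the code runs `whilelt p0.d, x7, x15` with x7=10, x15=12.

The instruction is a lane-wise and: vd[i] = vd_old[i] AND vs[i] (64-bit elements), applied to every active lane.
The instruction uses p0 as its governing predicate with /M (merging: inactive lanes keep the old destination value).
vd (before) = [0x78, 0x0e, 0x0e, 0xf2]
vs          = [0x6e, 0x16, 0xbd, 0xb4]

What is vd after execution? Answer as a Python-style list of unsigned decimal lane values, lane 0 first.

register lanes = 256/64 = 4
p0[j] = (10+j < 12); true for j=0..1 → 2 lanes set
lane  0: and(0x78,0x6e) ⇒ 0x68
lane  1: and(0x0e,0x16) ⇒ 0x06
lane  2: tail/keep ⇒ 0x0e
lane  3: tail/keep ⇒ 0xf2

vd = [104, 6, 14, 242]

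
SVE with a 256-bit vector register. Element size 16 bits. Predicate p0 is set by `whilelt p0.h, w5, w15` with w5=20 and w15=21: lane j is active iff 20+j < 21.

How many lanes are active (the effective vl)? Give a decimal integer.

vl = 1

256-bit reg / 16-bit elem → 16 lanes
active while 20+j < 21, i.e. j ∈ [0,1) capped at 16 ⇒ 1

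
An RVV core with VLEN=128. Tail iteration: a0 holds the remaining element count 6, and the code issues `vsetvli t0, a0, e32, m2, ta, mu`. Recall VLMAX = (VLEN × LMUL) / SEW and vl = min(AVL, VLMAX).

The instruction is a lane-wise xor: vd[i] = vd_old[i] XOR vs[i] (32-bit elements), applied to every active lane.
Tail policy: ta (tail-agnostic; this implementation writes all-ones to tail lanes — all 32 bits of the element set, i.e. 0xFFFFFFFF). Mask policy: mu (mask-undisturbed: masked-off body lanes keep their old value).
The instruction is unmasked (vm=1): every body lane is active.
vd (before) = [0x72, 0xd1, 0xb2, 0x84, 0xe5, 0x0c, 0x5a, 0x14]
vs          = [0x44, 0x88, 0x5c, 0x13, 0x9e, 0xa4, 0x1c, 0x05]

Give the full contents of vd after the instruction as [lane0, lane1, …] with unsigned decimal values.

VLMAX = (128 × 2) / 32 = 8 lanes
vl ← min(6, 8) = 6
  i=0: xor(0x72,0x44) → 54
  i=1: xor(0xd1,0x88) → 89
  i=2: xor(0xb2,0x5c) → 238
  i=3: xor(0x84,0x13) → 151
  i=4: xor(0xe5,0x9e) → 123
  i=5: xor(0x0c,0xa4) → 168
  i=6: tail/ones → 4294967295
  i=7: tail/ones → 4294967295

vd = [54, 89, 238, 151, 123, 168, 4294967295, 4294967295]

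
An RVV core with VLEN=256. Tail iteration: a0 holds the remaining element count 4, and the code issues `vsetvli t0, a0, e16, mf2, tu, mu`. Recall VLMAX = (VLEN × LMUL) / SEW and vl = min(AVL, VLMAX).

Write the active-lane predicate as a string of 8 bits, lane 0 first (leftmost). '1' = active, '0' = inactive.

VLMAX = (256 × 1/2) / 16 = 8 lanes
AVL=4 ≤ VLMAX=8, so vl = 4
bits (lane 0 leftmost): 11110000

predicate = 11110000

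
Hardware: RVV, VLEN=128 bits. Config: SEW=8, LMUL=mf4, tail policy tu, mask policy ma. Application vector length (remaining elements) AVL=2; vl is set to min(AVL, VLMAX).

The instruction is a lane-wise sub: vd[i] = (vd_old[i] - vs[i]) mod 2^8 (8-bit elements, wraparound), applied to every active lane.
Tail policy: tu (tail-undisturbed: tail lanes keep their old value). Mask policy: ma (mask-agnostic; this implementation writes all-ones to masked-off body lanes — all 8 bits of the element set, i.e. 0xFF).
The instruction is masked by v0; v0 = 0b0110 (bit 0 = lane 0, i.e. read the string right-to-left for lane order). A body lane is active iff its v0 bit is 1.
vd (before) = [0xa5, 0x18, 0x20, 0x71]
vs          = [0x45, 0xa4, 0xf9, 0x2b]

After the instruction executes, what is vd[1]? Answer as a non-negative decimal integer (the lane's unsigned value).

vd[1] = 116

lanes per group: 128·1/4/8 = 4
vl = min(AVL, VLMAX) = min(2, 4) = 2
lane  0: mask-off/ones ⇒ 0xff
lane  1: sub(0x18,0xa4) ⇒ 0x74
lane  2: tail/keep ⇒ 0x20
lane  3: tail/keep ⇒ 0x71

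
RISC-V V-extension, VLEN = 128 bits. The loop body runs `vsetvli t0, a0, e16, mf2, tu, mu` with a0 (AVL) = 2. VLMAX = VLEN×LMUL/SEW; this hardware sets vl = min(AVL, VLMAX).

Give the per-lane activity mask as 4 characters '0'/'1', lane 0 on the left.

predicate = 1100

VLMAX = VLEN×LMUL/SEW = 128×1/2/16 = 4
AVL=2 ≤ VLMAX=4, so vl = 2
bits (lane 0 leftmost): 1100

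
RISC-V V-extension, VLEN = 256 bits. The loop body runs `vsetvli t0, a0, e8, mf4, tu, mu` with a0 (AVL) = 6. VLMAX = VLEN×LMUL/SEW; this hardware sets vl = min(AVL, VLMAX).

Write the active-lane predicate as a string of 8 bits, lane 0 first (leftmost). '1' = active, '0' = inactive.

predicate = 11111100

lanes per group: 256·1/4/8 = 8
vl = min(AVL, VLMAX) = min(6, 8) = 6
bits (lane 0 leftmost): 11111100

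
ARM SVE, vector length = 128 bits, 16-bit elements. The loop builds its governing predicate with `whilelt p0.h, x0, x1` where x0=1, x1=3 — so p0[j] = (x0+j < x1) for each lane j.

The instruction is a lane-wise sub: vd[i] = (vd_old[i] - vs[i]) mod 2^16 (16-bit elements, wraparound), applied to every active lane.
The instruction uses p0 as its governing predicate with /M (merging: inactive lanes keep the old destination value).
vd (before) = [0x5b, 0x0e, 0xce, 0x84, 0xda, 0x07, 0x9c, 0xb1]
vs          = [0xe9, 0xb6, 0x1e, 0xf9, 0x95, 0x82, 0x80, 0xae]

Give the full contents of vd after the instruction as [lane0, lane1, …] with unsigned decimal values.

register lanes = 128/16 = 8
active while 1+j < 3, i.e. j ∈ [0,2) capped at 8 ⇒ 2
lane  0: sub(0x5b,0xe9) ⇒ 0xff72
lane  1: sub(0x0e,0xb6) ⇒ 0xff58
lane  2: tail/keep ⇒ 0xce
lane  3: tail/keep ⇒ 0x84
lane  4: tail/keep ⇒ 0xda
lane  5: tail/keep ⇒ 0x07
lane  6: tail/keep ⇒ 0x9c
lane  7: tail/keep ⇒ 0xb1

vd = [65394, 65368, 206, 132, 218, 7, 156, 177]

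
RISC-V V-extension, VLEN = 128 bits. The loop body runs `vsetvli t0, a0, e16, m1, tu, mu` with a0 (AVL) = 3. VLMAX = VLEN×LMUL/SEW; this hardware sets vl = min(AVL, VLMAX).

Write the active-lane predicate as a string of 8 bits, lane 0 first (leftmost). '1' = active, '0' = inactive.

predicate = 11100000

VLMAX = (128 × 1) / 16 = 8 lanes
AVL=3 ≤ VLMAX=8, so vl = 3
bits (lane 0 leftmost): 11100000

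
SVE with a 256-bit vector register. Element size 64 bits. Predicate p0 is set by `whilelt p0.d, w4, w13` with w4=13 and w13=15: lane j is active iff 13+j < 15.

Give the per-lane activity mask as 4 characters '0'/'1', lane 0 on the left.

predicate = 1100

256-bit reg / 64-bit elem → 4 lanes
p0[j] = (13+j < 15); true for j=0..1 → 2 lanes set
bits (lane 0 leftmost): 1100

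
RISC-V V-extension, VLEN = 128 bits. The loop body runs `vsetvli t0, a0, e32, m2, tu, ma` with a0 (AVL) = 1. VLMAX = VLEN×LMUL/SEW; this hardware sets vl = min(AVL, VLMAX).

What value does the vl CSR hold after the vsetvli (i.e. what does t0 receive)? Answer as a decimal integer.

VLMAX = (128 × 2) / 32 = 8 lanes
AVL=1 ≤ VLMAX=8, so vl = 1

vl = 1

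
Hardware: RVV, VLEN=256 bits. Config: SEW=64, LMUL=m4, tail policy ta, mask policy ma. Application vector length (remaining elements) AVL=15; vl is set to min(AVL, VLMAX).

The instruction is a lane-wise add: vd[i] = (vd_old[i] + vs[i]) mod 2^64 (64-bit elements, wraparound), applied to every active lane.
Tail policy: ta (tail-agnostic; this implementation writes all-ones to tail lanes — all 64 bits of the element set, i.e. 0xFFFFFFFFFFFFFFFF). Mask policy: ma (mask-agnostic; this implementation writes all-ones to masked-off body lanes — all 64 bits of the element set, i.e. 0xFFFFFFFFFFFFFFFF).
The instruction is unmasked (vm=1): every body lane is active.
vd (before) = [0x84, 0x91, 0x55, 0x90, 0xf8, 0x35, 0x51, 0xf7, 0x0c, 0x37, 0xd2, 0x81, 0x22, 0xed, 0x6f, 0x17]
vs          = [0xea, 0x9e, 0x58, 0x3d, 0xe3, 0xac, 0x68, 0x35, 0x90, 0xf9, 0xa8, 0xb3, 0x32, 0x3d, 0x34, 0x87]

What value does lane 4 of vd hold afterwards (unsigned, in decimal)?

vd[4] = 475

lanes per group: 256·4/64 = 16
AVL=15 ≤ VLMAX=16, so vl = 15
[0] add(0x84,0xea) = 0x16e
[1] add(0x91,0x9e) = 0x12f
[2] add(0x55,0x58) = 0xad
[3] add(0x90,0x3d) = 0xcd
[4] add(0xf8,0xe3) = 0x1db
[5] add(0x35,0xac) = 0xe1
[6] add(0x51,0x68) = 0xb9
[7] add(0xf7,0x35) = 0x12c
[8] add(0x0c,0x90) = 0x9c
[9] add(0x37,0xf9) = 0x130
[10] add(0xd2,0xa8) = 0x17a
[11] add(0x81,0xb3) = 0x134
[12] add(0x22,0x32) = 0x54
[13] add(0xed,0x3d) = 0x12a
[14] add(0x6f,0x34) = 0xa3
[15] tail/ones = 0xffffffffffffffff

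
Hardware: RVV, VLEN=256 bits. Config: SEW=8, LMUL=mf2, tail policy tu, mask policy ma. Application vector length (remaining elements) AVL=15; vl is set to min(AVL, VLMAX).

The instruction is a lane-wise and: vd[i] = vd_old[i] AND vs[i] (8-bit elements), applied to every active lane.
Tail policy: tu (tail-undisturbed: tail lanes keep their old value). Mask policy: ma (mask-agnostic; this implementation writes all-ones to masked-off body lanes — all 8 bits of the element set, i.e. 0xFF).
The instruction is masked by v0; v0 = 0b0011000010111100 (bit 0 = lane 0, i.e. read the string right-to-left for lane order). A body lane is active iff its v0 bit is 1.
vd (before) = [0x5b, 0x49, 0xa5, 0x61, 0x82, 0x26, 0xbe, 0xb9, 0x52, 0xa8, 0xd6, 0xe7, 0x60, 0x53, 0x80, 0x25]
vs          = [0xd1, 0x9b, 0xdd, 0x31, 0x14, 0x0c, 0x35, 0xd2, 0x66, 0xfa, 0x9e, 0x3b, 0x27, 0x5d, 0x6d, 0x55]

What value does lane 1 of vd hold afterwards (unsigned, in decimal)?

VLMAX = (256 × 1/2) / 8 = 16 lanes
vl ← min(15, 16) = 15
  i=0: mask-off/ones → 255
  i=1: mask-off/ones → 255
  i=2: and(0xa5,0xdd) → 133
  i=3: and(0x61,0x31) → 33
  i=4: and(0x82,0x14) → 0
  i=5: and(0x26,0x0c) → 4
  i=6: mask-off/ones → 255
  i=7: and(0xb9,0xd2) → 144
  i=8: mask-off/ones → 255
  i=9: mask-off/ones → 255
  i=10: mask-off/ones → 255
  i=11: mask-off/ones → 255
  i=12: and(0x60,0x27) → 32
  i=13: and(0x53,0x5d) → 81
  i=14: mask-off/ones → 255
  i=15: tail/keep → 37

vd[1] = 255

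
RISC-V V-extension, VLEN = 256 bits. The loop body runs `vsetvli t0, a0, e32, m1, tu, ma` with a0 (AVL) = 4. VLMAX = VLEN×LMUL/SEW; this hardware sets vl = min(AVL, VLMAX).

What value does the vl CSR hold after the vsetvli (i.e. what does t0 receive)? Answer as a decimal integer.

lanes per group: 256·1/32 = 8
vl = min(AVL, VLMAX) = min(4, 8) = 4

vl = 4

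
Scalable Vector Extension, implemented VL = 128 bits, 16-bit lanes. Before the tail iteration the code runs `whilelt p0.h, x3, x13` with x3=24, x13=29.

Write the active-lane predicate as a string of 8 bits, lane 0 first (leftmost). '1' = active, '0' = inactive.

predicate = 11111000

lane count: 128 div 16 = 8
whilelt: lane j active iff 24+j < 29 → j < 5 → 5 active
bits (lane 0 leftmost): 11111000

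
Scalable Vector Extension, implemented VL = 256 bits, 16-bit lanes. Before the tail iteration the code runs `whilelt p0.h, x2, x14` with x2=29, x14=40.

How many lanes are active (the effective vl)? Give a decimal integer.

vl = 11

register lanes = 256/16 = 16
active while 29+j < 40, i.e. j ∈ [0,11) capped at 16 ⇒ 11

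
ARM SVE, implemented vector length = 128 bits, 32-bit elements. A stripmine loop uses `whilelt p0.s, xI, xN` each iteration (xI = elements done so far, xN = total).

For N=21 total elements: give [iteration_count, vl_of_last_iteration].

lane count: 128 div 32 = 4
iterations = ceil(21/4) = 6; final-pass vl = 1

[iterations, last_vl] = [6, 1]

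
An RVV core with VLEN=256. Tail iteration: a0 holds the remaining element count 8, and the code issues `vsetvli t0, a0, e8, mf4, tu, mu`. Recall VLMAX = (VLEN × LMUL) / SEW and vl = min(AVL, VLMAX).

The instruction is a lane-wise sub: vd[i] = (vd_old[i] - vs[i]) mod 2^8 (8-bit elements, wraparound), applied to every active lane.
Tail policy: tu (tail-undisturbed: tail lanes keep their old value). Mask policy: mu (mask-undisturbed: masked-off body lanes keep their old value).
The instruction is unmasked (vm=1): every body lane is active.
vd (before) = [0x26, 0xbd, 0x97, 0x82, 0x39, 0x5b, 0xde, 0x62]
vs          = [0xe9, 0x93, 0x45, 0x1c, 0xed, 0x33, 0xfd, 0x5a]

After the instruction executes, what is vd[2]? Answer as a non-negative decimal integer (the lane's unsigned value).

VLMAX = VLEN×LMUL/SEW = 256×1/4/8 = 8
AVL=8 ≤ VLMAX=8, so vl = 8
lane  0: sub(0x26,0xe9) ⇒ 0x3d
lane  1: sub(0xbd,0x93) ⇒ 0x2a
lane  2: sub(0x97,0x45) ⇒ 0x52
lane  3: sub(0x82,0x1c) ⇒ 0x66
lane  4: sub(0x39,0xed) ⇒ 0x4c
lane  5: sub(0x5b,0x33) ⇒ 0x28
lane  6: sub(0xde,0xfd) ⇒ 0xe1
lane  7: sub(0x62,0x5a) ⇒ 0x08

vd[2] = 82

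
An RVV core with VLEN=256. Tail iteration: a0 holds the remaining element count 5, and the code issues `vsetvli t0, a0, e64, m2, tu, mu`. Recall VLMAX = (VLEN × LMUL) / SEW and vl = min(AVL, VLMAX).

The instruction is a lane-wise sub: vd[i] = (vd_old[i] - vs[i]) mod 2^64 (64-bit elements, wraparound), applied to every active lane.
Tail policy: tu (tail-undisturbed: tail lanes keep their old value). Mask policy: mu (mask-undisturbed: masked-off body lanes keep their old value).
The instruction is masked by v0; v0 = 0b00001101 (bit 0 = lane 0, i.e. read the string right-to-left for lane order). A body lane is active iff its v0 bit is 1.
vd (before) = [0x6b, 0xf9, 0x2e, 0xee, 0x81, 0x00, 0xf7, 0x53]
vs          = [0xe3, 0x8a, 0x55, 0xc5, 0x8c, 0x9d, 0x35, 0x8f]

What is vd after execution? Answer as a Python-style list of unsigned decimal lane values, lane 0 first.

vd = [18446744073709551496, 249, 18446744073709551577, 41, 129, 0, 247, 83]

lanes per group: 256·2/64 = 8
vl ← min(5, 8) = 5
lane  0: sub(0x6b,0xe3) ⇒ 0xffffffffffffff88
lane  1: mask-off/keep ⇒ 0xf9
lane  2: sub(0x2e,0x55) ⇒ 0xffffffffffffffd9
lane  3: sub(0xee,0xc5) ⇒ 0x29
lane  4: mask-off/keep ⇒ 0x81
lane  5: tail/keep ⇒ 0x00
lane  6: tail/keep ⇒ 0xf7
lane  7: tail/keep ⇒ 0x53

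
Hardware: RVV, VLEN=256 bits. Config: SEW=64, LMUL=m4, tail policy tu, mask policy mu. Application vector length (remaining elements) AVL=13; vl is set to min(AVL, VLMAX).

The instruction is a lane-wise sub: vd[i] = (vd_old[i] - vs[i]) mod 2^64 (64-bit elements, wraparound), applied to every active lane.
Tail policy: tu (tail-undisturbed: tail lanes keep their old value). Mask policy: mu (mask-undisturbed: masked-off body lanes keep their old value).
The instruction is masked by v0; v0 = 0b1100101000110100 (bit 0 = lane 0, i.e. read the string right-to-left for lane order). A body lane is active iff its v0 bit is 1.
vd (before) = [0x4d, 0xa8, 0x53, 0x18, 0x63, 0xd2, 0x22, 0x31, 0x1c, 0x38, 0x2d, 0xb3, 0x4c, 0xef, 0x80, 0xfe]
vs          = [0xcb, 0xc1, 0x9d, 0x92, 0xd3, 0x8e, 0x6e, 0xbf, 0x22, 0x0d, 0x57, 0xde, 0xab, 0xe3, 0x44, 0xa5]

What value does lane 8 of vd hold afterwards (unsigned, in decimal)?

VLMAX = VLEN×LMUL/SEW = 256×4/64 = 16
AVL=13 ≤ VLMAX=16, so vl = 13
lane  0: mask-off/keep ⇒ 0x4d
lane  1: mask-off/keep ⇒ 0xa8
lane  2: sub(0x53,0x9d) ⇒ 0xffffffffffffffb6
lane  3: mask-off/keep ⇒ 0x18
lane  4: sub(0x63,0xd3) ⇒ 0xffffffffffffff90
lane  5: sub(0xd2,0x8e) ⇒ 0x44
lane  6: mask-off/keep ⇒ 0x22
lane  7: mask-off/keep ⇒ 0x31
lane  8: mask-off/keep ⇒ 0x1c
lane  9: sub(0x38,0x0d) ⇒ 0x2b
lane 10: mask-off/keep ⇒ 0x2d
lane 11: sub(0xb3,0xde) ⇒ 0xffffffffffffffd5
lane 12: mask-off/keep ⇒ 0x4c
lane 13: tail/keep ⇒ 0xef
lane 14: tail/keep ⇒ 0x80
lane 15: tail/keep ⇒ 0xfe

vd[8] = 28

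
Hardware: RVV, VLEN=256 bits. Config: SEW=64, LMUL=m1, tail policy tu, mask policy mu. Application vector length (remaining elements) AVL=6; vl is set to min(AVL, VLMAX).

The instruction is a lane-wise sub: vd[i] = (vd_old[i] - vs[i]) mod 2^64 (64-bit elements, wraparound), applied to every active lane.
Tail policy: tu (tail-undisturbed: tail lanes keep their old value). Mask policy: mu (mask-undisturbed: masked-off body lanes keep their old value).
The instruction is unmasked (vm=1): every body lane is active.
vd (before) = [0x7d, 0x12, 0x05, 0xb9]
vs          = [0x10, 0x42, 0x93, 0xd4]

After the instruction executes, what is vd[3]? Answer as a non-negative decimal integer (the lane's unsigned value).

vd[3] = 18446744073709551589

VLMAX = (256 × 1) / 64 = 4 lanes
vl ← min(6, 4) = 4
lane  0: sub(0x7d,0x10) ⇒ 0x6d
lane  1: sub(0x12,0x42) ⇒ 0xffffffffffffffd0
lane  2: sub(0x05,0x93) ⇒ 0xffffffffffffff72
lane  3: sub(0xb9,0xd4) ⇒ 0xffffffffffffffe5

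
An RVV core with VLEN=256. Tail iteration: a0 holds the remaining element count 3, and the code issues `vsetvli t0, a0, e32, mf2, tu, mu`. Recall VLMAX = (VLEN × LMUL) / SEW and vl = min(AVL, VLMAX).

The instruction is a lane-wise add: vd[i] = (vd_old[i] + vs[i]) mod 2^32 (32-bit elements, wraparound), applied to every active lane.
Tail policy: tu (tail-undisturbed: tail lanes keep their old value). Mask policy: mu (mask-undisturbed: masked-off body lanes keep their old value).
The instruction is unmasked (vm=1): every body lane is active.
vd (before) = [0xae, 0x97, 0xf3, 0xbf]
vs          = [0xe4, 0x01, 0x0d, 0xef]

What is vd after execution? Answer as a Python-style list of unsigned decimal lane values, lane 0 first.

vd = [402, 152, 256, 191]

VLMAX = (256 × 1/2) / 32 = 4 lanes
vl ← min(3, 4) = 3
  i=0: add(0xae,0xe4) → 402
  i=1: add(0x97,0x01) → 152
  i=2: add(0xf3,0x0d) → 256
  i=3: tail/keep → 191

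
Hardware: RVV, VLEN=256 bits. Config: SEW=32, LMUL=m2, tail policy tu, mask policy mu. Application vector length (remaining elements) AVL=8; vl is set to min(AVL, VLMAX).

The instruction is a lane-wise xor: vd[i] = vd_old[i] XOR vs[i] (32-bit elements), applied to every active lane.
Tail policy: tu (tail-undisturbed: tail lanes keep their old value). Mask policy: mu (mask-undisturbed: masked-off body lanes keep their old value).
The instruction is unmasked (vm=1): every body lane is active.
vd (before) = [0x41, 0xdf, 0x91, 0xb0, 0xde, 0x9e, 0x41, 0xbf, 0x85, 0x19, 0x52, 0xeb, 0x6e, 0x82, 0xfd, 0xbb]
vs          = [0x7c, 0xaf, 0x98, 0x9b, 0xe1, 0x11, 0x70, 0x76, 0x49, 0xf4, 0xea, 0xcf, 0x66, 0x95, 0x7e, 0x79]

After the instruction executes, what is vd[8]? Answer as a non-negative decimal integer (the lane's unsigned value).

VLMAX = (256 × 2) / 32 = 16 lanes
AVL=8 ≤ VLMAX=16, so vl = 8
lane  0: xor(0x41,0x7c) ⇒ 0x3d
lane  1: xor(0xdf,0xaf) ⇒ 0x70
lane  2: xor(0x91,0x98) ⇒ 0x09
lane  3: xor(0xb0,0x9b) ⇒ 0x2b
lane  4: xor(0xde,0xe1) ⇒ 0x3f
lane  5: xor(0x9e,0x11) ⇒ 0x8f
lane  6: xor(0x41,0x70) ⇒ 0x31
lane  7: xor(0xbf,0x76) ⇒ 0xc9
lane  8: tail/keep ⇒ 0x85
lane  9: tail/keep ⇒ 0x19
lane 10: tail/keep ⇒ 0x52
lane 11: tail/keep ⇒ 0xeb
lane 12: tail/keep ⇒ 0x6e
lane 13: tail/keep ⇒ 0x82
lane 14: tail/keep ⇒ 0xfd
lane 15: tail/keep ⇒ 0xbb

vd[8] = 133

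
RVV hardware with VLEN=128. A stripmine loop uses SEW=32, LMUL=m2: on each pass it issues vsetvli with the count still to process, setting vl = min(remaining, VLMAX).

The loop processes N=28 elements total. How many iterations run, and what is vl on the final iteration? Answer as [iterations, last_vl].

VLMAX = VLEN×LMUL/SEW = 128×2/32 = 8
N=28: ⌈28/8⌉ = 4 iters; last vl = 28 − 3×8 = 4

[iterations, last_vl] = [4, 4]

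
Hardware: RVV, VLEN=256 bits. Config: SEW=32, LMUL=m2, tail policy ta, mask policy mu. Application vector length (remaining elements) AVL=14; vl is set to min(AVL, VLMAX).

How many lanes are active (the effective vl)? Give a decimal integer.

vl = 14

VLMAX = (256 × 2) / 32 = 16 lanes
vl ← min(14, 16) = 14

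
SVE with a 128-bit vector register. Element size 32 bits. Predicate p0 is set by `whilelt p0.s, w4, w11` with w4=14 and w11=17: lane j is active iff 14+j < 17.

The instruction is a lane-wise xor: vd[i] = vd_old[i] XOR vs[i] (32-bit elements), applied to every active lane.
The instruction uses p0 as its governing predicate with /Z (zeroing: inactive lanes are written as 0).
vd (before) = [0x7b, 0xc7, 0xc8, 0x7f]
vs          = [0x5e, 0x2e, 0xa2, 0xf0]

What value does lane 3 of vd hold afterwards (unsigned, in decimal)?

vd[3] = 0

register lanes = 128/32 = 4
p0[j] = (14+j < 17); true for j=0..2 → 3 lanes set
vd[0] xor(0x7b,0x5e) -> 0x25
vd[1] xor(0xc7,0x2e) -> 0xe9
vd[2] xor(0xc8,0xa2) -> 0x6a
vd[3] tail/zero -> 0x00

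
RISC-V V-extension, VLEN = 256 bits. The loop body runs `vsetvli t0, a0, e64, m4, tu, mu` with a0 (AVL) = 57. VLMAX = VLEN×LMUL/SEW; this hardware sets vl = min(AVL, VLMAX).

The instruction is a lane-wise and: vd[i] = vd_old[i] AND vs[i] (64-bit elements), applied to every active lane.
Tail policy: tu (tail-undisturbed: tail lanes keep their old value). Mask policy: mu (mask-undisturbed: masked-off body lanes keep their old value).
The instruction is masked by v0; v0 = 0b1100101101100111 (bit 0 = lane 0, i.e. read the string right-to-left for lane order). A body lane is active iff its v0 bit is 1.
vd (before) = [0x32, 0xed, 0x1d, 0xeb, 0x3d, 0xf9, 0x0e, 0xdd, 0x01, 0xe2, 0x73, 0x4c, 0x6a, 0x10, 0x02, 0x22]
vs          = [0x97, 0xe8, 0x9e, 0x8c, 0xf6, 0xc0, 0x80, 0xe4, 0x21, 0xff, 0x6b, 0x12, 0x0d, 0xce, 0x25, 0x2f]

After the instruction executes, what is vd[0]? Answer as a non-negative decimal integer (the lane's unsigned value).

VLMAX = (256 × 4) / 64 = 16 lanes
AVL=57 > VLMAX=16, so vl = 16
[0] and(0x32,0x97) = 0x12
[1] and(0xed,0xe8) = 0xe8
[2] and(0x1d,0x9e) = 0x1c
[3] mask-off/keep = 0xeb
[4] mask-off/keep = 0x3d
[5] and(0xf9,0xc0) = 0xc0
[6] and(0x0e,0x80) = 0x00
[7] mask-off/keep = 0xdd
[8] and(0x01,0x21) = 0x01
[9] and(0xe2,0xff) = 0xe2
[10] mask-off/keep = 0x73
[11] and(0x4c,0x12) = 0x00
[12] mask-off/keep = 0x6a
[13] mask-off/keep = 0x10
[14] and(0x02,0x25) = 0x00
[15] and(0x22,0x2f) = 0x22

vd[0] = 18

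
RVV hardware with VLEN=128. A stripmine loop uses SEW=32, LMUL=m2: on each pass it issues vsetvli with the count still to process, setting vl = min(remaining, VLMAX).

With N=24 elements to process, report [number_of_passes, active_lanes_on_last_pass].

VLMAX = VLEN×LMUL/SEW = 128×2/32 = 8
N=24: ⌈24/8⌉ = 3 iters; last vl = 24 − 2×8 = 8

[iterations, last_vl] = [3, 8]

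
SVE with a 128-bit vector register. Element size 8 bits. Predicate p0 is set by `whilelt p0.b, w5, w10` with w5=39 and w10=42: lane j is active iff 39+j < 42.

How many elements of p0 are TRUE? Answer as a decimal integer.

vl = 3

register lanes = 128/8 = 16
p0[j] = (39+j < 42); true for j=0..2 → 3 lanes set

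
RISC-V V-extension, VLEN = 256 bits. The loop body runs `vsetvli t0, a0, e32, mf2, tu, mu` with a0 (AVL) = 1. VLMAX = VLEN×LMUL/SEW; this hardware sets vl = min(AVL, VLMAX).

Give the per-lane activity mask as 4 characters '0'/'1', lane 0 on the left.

predicate = 1000

VLMAX = (256 × 1/2) / 32 = 4 lanes
vl = min(AVL, VLMAX) = min(1, 4) = 1
bits (lane 0 leftmost): 1000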